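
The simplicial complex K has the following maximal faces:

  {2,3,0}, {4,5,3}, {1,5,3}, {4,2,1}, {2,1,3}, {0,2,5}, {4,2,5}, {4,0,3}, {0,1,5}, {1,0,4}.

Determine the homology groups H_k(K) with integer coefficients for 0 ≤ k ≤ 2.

K has 6 vertices, 15 edges, 10 triangles.
rank ∂_0 = 0, rank ∂_1 = 5 ⇒ b_0 = 6 − 0 − 5 = 1; all invariant factors of ∂_1 are 1 so no torsion. So H_0 = Z.
rank ∂_1 = 5, rank ∂_2 = 10 ⇒ b_1 = 15 − 5 − 10 = 0; ∂_2 has invariant factor(s) [2] giving torsion. So H_1 = Z_2.
rank ∂_2 = 10, rank ∂_3 = 0 ⇒ b_2 = 10 − 10 − 0 = 0. So H_2 = 0.

H_0 = Z,  H_1 = Z_2,  H_2 = 0.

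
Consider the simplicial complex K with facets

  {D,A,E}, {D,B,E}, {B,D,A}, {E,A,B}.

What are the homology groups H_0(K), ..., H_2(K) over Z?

H_0 ≅ Z,  H_1 = 0,  H_2 ≅ Z.

Order the vertices as A < B < D < E. Listing each simplex with vertices in this order, K has dimension 2 with simplices:

  0-simplices (4): A, B, D, E
  1-simplices (6): AB, AD, AE, BD, BE, DE
  2-simplices (4): ABD, ABE, ADE, BDE

so the chain groups are C_0 ≅ Z^4, C_1 ≅ Z^6, C_2 ≅ Z^4.

The boundary map ∂_1: C_1 → C_0 is given by ∂[p,q] = [q] − [p]. For instance
  ∂BE = E − B.
This gives a 4×6 integer matrix of rank 3; reducing to Smith normal form yields diagonal entries (1,1,1).

Boundary ∂_2: C_2 → C_1 sends each 2-simplex [p,q,r] to [q,r] − [p,r] + [p,q]. For instance
  ∂BDE = DE − BE + BD,
  ∂ABE = BE − AE + AB.
The resulting 6×4 matrix has rank 3, and its Smith normal form has invariant factors (1,1,1).

Computing H_k = (kernel of ∂_k) / (image of ∂_{k+1}):

  H_0: rank C_0 − rank ∂_1 = 4 − 3 = 1, and the invariant factors of ∂_1 are all 1, so H_0 = Z.
  H_1: rank ker ∂_1 − rank ∂_2 = (6 − 3) − 3 = 0, and the invariant factors of ∂_2 are all 1, so H_1 = 0.
  H_2: rank ker ∂_2 − rank ∂_3 = (4 − 3) − 0 = 1, and there is no ∂_3, so H_2 = Z.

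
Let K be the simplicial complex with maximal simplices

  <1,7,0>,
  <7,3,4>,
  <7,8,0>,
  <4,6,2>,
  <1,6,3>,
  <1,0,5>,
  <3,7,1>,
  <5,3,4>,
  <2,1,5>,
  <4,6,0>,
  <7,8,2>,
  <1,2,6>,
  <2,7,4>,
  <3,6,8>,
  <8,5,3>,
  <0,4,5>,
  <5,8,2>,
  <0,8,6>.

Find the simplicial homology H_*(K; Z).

Fix the vertex order 0 < 1 < 2 < 3 < 4 < 5 < 6 < 7 < 8 and write every simplex with vertices in increasing order. Then dim K = 2 and the simplices of K are:

  0-simplices (9): [0], [1], [2], [3], [4], [5], [6], [7], [8]
  1-simplices (27): (27 of them)
  2-simplices (18): [0,1,5], [0,1,7], [0,4,5], [0,4,6], [0,6,8], [0,7,8], [1,2,5], [1,2,6], [1,3,6], [1,3,7], [2,4,6], [2,4,7], [2,5,8], [2,7,8], [3,4,5], [3,4,7], [3,5,8], [3,6,8]

giving chain groups C_0 ≅ Z^9, C_1 ≅ Z^27, C_2 ≅ Z^18.

Boundary ∂_1: C_1 → C_0 is given by ∂[p,q] = [q] − [p]. For instance
  ∂[0,8] = [8] − [0].
This gives a 9×27 integer matrix of rank 8; reducing to Smith normal form yields diagonal entries (1,1,1,1,1,1,1,1).

Boundary ∂_2: C_2 → C_1 sends each 2-simplex [p,q,r] to [q,r] − [p,r] + [p,q]. For instance
  ∂[3,4,5] = [4,5] − [3,5] + [3,4],
  ∂[1,2,5] = [2,5] − [1,5] + [1,2].
As a 27×18 matrix over Z this has rank 17, with invariant factors (1,1,1,1,1,1,1,1,1,1,1,1,1,1,1,1,1).

From H_k ≅ ker(∂_k) / im(∂_{k+1}) we obtain:

  H_0: rank C_0 − rank ∂_1 = 9 − 8 = 1, and the invariant factors of ∂_1 are all 1, so H_0 = Z.
  H_1: rank ker ∂_1 − rank ∂_2 = (27 − 8) − 17 = 2, and the invariant factors of ∂_2 are all 1, so H_1 = Z^2.
  H_2: rank ker ∂_2 − rank ∂_3 = (18 − 17) − 0 = 1, and there is no ∂_3, so H_2 = Z.

As a check, the Euler characteristic is 9 − 27 + 18 = 0, which agrees with 1 − 2 + 1 = 0.

H_0 = Z,  H_1 = Z^2,  H_2 = Z.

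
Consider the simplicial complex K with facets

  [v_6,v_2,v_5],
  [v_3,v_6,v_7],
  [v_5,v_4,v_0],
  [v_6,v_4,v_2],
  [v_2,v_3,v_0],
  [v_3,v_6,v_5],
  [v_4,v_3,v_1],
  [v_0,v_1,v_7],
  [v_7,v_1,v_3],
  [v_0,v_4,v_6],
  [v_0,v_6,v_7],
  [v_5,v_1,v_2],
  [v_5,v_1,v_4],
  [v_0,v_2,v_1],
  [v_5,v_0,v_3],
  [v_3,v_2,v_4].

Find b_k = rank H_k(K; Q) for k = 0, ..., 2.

b_0 = 1, b_1 = 2, b_2 = 1.

Order the vertices as v_0 < v_1 < v_2 < v_3 < v_4 < v_5 < v_6 < v_7. Listing each simplex with vertices in this order, K has dimension 2 with simplices:

  0-simplices (8): [v_0], [v_1], [v_2], [v_3], [v_4], [v_5], [v_6], [v_7]
  1-simplices (24): (24 of them)
  2-simplices (16): (16 of them)

Hence C_0 ≅ Z^8, C_1 ≅ Z^24, C_2 ≅ Z^16.

Boundary ∂_1: C_1 → C_0 sends each edge [p,q] (with p < q) to q − p.
The resulting 8×24 matrix has rank 7, and its Smith normal form has invariant factors (1,1,1,1,1,1,1).

∂_2: C_2 → C_1 maps a triangle to the signed sum of its edges. For instance
  ∂[v_1,v_4,v_5] = [v_4,v_5] − [v_1,v_5] + [v_1,v_4],
  ∂[v_3,v_6,v_7] = [v_6,v_7] − [v_3,v_7] + [v_3,v_6].
As a 24×16 matrix over Z this has rank 15, with invariant factors (1,1,1,1,1,1,1,1,1,1,1,1,1,1,1).

Computing H_k = (kernel of ∂_k) / (image of ∂_{k+1}):

  H_0: rank C_0 − rank ∂_1 = 8 − 7 = 1, and the invariant factors of ∂_1 are all 1, so H_0 ≅ Z.
  H_1: rank ker ∂_1 − rank ∂_2 = (24 − 7) − 15 = 2, and the invariant factors of ∂_2 are all 1, so H_1 ≅ Z^2.
  H_2: rank ker ∂_2 − rank ∂_3 = (16 − 15) − 0 = 1, and there is no ∂_3, so H_2 ≅ Z.

(K is a triangulation of the torus T^2.)

Hence the Betti numbers are b_0 = 1, b_1 = 2, b_2 = 1.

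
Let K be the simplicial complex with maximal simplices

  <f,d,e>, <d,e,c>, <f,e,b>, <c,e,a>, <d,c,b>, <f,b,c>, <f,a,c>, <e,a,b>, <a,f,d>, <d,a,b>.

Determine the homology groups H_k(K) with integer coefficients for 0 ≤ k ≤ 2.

H_0 = Z,  H_1 = Z/2,  H_2 = 0.

Take the total order a < b < c < d < e < f on the vertex set. Then K (dimension 2) consists of the simplices:

  0-simplices (6): a, b, c, d, e, f
  1-simplices (15): ab, ac, ad, ae, af, bc, bd, be, bf, cd, ce, cf, de, df, ef
  2-simplices (10): abd, abe, ace, acf, adf, bcd, bcf, bef, cde, def

Hence C_0 ≅ Z^6, C_1 ≅ Z^15, C_2 ≅ Z^10.

The boundary map ∂_1: C_1 → C_0 sends each edge [p,q] (with p < q) to q − p.
The 6×15 boundary matrix has rank 5 and Smith normal form diag(1,1,1,1,1).

Boundary ∂_2: C_2 → C_1 sends each 2-simplex [p,q,r] to [q,r] − [p,r] + [p,q]. For instance
  ∂acf = cf − af + ac,
  ∂bcf = cf − bf + bc.
As a 15×10 matrix over Z this has rank 10, with invariant factors (1,1,1,1,1,1,1,1,1,2).

Now H_k = ker ∂_k / im ∂_{k+1}, so:

  H_0: rank C_0 − rank ∂_1 = 6 − 5 = 1, and the invariant factors of ∂_1 are all 1, so H_0 = Z.
  H_1: rank ker ∂_1 − rank ∂_2 = (15 − 5) − 10 = 0, and ∂_2 has invariant factor 2 > 1, so H_1 = Z/2.
  H_2: rank ker ∂_2 − rank ∂_3 = (10 − 10) − 0 = 0, and there is no ∂_3, so H_2 = 0.

(K is a triangulation of the real projective plane RP^2.)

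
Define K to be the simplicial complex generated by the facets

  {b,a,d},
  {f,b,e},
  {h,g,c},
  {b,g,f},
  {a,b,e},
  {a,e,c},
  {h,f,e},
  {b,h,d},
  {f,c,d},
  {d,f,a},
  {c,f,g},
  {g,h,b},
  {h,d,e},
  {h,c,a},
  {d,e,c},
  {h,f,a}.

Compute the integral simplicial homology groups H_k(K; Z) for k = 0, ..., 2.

H_0 = Z,  H_1 = Z^2,  H_2 = Z.

Take the total order a < b < c < d < e < f < g < h on the vertex set. Then K (dimension 2) consists of the simplices:

  0-simplices (8): a, b, c, d, e, f, g, h
  1-simplices (24): ab, ac, ad, ae, af, ah, bd, be, bf, bg, bh, cd, ce, cf, cg, ch, de, df, dh, ef, eh, fg, fh, gh
  2-simplices (16): abd, abe, ace, ach, adf, afh, bdh, bef, bfg, bgh, cde, cdf, cfg, cgh, deh, efh

Hence C_0 ≅ Z^8, C_1 ≅ Z^24, C_2 ≅ Z^16.

Boundary ∂_1: C_1 → C_0 maps an edge to its endpoints' difference, ∂[p,q] = q − p. For instance
  ∂df = f − d.
This gives a 8×24 integer matrix of rank 7; reducing to Smith normal form yields diagonal entries (1,1,1,1,1,1,1).

The boundary map ∂_2: C_2 → C_1 sends each 2-simplex [p,q,r] to [q,r] − [p,r] + [p,q]. For instance
  ∂abd = bd − ad + ab,
  ∂cdf = df − cf + cd.
As a 24×16 matrix over Z this has rank 15, with invariant factors (1,1,1,1,1,1,1,1,1,1,1,1,1,1,1).

Now H_k = ker ∂_k / im ∂_{k+1}, so:

  H_0: rank C_0 − rank ∂_1 = 8 − 7 = 1, and the invariant factors of ∂_1 are all 1, so H_0 ≅ Z.
  H_1: rank ker ∂_1 − rank ∂_2 = (24 − 7) − 15 = 2, and the invariant factors of ∂_2 are all 1, so H_1 ≅ Z^2.
  H_2: rank ker ∂_2 − rank ∂_3 = (16 − 15) − 0 = 1, and there is no ∂_3, so H_2 ≅ Z.

As a check, the Euler characteristic is 8 − 24 + 16 = 0, which agrees with 1 − 2 + 1 = 0.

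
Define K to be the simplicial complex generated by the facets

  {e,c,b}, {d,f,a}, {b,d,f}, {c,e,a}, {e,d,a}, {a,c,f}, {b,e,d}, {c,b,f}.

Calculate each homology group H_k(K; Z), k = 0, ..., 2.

H_0 = Z,  H_1 = 0,  H_2 = Z.

Order the vertices as a < b < c < d < e < f. Listing each simplex with vertices in this order, K has dimension 2 with simplices:

  0-simplices (6): a, b, c, d, e, f
  1-simplices (12): ac, ad, ae, af, bc, bd, be, bf, ce, cf, de, df
  2-simplices (8): ace, acf, ade, adf, bce, bcf, bde, bdf

Hence C_0 ≅ Z^6, C_1 ≅ Z^12, C_2 ≅ Z^8.

Boundary ∂_1: C_1 → C_0 is given by ∂[p,q] = [q] − [p]. For instance
  ∂ce = e − c.
The resulting 6×12 matrix has rank 5, and its Smith normal form has invariant factors (1,1,1,1,1).

Boundary ∂_2: C_2 → C_1 acts by ∂[p,q,r] = [q,r] − [p,r] + [p,q]. For instance
  ∂bce = ce − be + bc,
  ∂bcf = cf − bf + bc.
As a 12×8 matrix over Z this has rank 7, with invariant factors (1,1,1,1,1,1,1).

Reading off H_k = ker ∂_k / im ∂_{k+1}:

  H_0: rank C_0 − rank ∂_1 = 6 − 5 = 1, and the invariant factors of ∂_1 are all 1, so H_0 = Z.
  H_1: rank ker ∂_1 − rank ∂_2 = (12 − 5) − 7 = 0, and the invariant factors of ∂_2 are all 1, so H_1 = 0.
  H_2: rank ker ∂_2 − rank ∂_3 = (8 − 7) − 0 = 1, and there is no ∂_3, so H_2 = Z.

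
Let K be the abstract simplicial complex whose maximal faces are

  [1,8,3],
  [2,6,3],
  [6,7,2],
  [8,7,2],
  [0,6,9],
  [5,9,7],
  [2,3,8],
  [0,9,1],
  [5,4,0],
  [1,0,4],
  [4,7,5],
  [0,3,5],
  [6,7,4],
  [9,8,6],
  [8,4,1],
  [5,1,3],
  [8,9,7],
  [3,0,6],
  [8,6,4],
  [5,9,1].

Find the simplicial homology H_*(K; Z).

Take the total order 0 < 1 < 2 < 3 < 4 < 5 < 6 < 7 < 8 < 9 on the vertex set. Then K (dimension 2) consists of the simplices:

  0-simplices (10): [0], [1], [2], [3], [4], [5], [6], [7], [8], [9]
  1-simplices (30): (30 of them)
  2-simplices (20): (20 of them)

giving chain groups C_0 ≅ Z^10, C_1 ≅ Z^30, C_2 ≅ Z^20.

The boundary map ∂_1: C_1 → C_0 maps an edge to its endpoints' difference, ∂[p,q] = q − p.
The resulting 10×30 matrix has rank 9, and its Smith normal form has invariant factors (1,1,1,1,1,1,1,1,1).

Boundary ∂_2: C_2 → C_1 acts by ∂[p,q,r] = [q,r] − [p,r] + [p,q]. For instance
  ∂[0,1,9] = [1,9] − [0,9] + [0,1],
  ∂[7,8,9] = [8,9] − [7,9] + [7,8].
This gives a 30×20 integer matrix of rank 20; reducing to Smith normal form yields diagonal entries (1,1,1,1,1,1,1,1,1,1,1,1,1,1,1,1,1,1,1,2).

Computing H_k = (kernel of ∂_k) / (image of ∂_{k+1}):

  H_0: rank C_0 − rank ∂_1 = 10 − 9 = 1, and the invariant factors of ∂_1 are all 1, so H_0 ≅ Z.
  H_1: rank ker ∂_1 − rank ∂_2 = (30 − 9) − 20 = 1, and ∂_2 has invariant factor 2 > 1, so H_1 ≅ Z ⊕ Z/2Z.
  H_2: rank ker ∂_2 − rank ∂_3 = (20 − 20) − 0 = 0, and there is no ∂_3, so H_2 ≅ 0.

H_0 ≅ Z,  H_1 ≅ Z ⊕ Z/2Z,  H_2 = 0.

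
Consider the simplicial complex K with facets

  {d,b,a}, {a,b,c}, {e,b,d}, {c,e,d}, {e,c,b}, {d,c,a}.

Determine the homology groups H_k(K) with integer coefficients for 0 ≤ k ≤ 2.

Order the vertices as a < b < c < d < e. Listing each simplex with vertices in this order, K has dimension 2 with simplices:

  0-simplices (5): a, b, c, d, e
  1-simplices (9): ab, ac, ad, bc, bd, be, cd, ce, de
  2-simplices (6): abc, abd, acd, bce, bde, cde

Hence C_0 ≅ Z^5, C_1 ≅ Z^9, C_2 ≅ Z^6.

∂_1: C_1 → C_0 is given by ∂[p,q] = [q] − [p]. For instance
  ∂cd = d − c.
The resulting 5×9 matrix has rank 4, and its Smith normal form has invariant factors (1,1,1,1).

The boundary map ∂_2: C_2 → C_1 sends each 2-simplex [p,q,r] to [q,r] − [p,r] + [p,q]. For instance
  ∂bce = ce − be + bc,
  ∂abc = bc − ac + ab.
The 9×6 boundary matrix has rank 5 and Smith normal form diag(1,1,1,1,1).

Computing H_k = (kernel of ∂_k) / (image of ∂_{k+1}):

  H_0: rank C_0 − rank ∂_1 = 5 − 4 = 1, and the invariant factors of ∂_1 are all 1, so H_0 ≅ Z.
  H_1: rank ker ∂_1 − rank ∂_2 = (9 − 4) − 5 = 0, and the invariant factors of ∂_2 are all 1, so H_1 ≅ 0.
  H_2: rank ker ∂_2 − rank ∂_3 = (6 − 5) − 0 = 1, and there is no ∂_3, so H_2 ≅ Z.

As a check, the Euler characteristic is 5 − 9 + 6 = 2, which agrees with 1 − 0 + 1 = 2.
(K is a triangulation of the 2-sphere S^2.)

H_0 ≅ Z,  H_1 = 0,  H_2 ≅ Z.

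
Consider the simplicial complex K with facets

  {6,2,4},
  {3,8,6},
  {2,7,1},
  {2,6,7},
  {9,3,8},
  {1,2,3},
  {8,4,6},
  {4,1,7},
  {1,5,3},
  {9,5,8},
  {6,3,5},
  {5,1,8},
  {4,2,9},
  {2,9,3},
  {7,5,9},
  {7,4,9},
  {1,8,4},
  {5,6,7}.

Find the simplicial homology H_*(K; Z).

Fix the vertex order 1 < 2 < 3 < 4 < 5 < 6 < 7 < 8 < 9 and write every simplex with vertices in increasing order. Then dim K = 2 and the simplices of K are:

  0-simplices (9): [1], [2], [3], [4], [5], [6], [7], [8], [9]
  1-simplices (27): (27 of them)
  2-simplices (18): [1,2,3], [1,2,7], [1,3,5], [1,4,7], [1,4,8], [1,5,8], [2,3,9], [2,4,6], [2,4,9], [2,6,7], [3,5,6], [3,6,8], [3,8,9], [4,6,8], [4,7,9], [5,6,7], [5,7,9], [5,8,9]

Hence C_0 ≅ Z^9, C_1 ≅ Z^27, C_2 ≅ Z^18.

Boundary ∂_1: C_1 → C_0 maps an edge to its endpoints' difference, ∂[p,q] = q − p. For instance
  ∂[3,9] = [9] − [3].
The 9×27 boundary matrix has rank 8 and Smith normal form diag(1,1,1,1,1,1,1,1).

Boundary ∂_2: C_2 → C_1 maps a triangle to the signed sum of its edges. For instance
  ∂[5,7,9] = [7,9] − [5,9] + [5,7],
  ∂[2,6,7] = [6,7] − [2,7] + [2,6].
As a 27×18 matrix over Z this has rank 18, with invariant factors (1,1,1,1,1,1,1,1,1,1,1,1,1,1,1,1,1,2).

Reading off H_k = ker ∂_k / im ∂_{k+1}:

  H_0: rank C_0 − rank ∂_1 = 9 − 8 = 1, and the invariant factors of ∂_1 are all 1, so H_0 ≅ Z.
  H_1: rank ker ∂_1 − rank ∂_2 = (27 − 8) − 18 = 1, and ∂_2 has invariant factor 2 > 1, so H_1 ≅ Z ⊕ Z/2.
  H_2: rank ker ∂_2 − rank ∂_3 = (18 − 18) − 0 = 0, and there is no ∂_3, so H_2 ≅ 0.

H_0 = Z,  H_1 = Z ⊕ Z/2,  H_2 = 0.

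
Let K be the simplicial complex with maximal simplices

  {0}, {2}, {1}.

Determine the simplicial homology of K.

H_0 ≅ Z^3.

K has 3 vertices.
rank ∂_0 = 0, rank ∂_1 = 0 ⇒ b_0 = 3 − 0 − 0 = 3. So H_0 = Z^3.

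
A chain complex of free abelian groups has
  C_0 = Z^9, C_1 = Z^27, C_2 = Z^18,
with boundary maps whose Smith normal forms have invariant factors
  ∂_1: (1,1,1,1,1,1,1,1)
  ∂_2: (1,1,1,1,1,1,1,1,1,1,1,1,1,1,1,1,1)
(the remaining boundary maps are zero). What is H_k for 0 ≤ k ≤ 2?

H_0 ≅ Z,  H_1 ≅ Z^2,  H_2 ≅ Z.

H_0: b_0 = 9 − 0 − 8 = 1; torsion from ∂_1 factors > 1: none. So H_0 ≅ Z.
H_1: b_1 = 27 − 8 − 17 = 2; torsion from ∂_2 factors > 1: none. So H_1 ≅ Z^2.
H_2: b_2 = 18 − 17 − 0 = 1; torsion from ∂_3 factors > 1: none. So H_2 ≅ Z.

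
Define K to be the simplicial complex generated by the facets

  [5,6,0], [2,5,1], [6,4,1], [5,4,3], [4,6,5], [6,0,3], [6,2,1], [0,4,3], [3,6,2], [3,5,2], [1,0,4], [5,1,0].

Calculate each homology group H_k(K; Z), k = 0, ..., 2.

H_0 ≅ Z,  H_1 ≅ Z/2,  H_2 = 0.

Take the total order 0 < 1 < 2 < 3 < 4 < 5 < 6 on the vertex set. Then K (dimension 2) consists of the simplices:

  0-simplices (7): [0], [1], [2], [3], [4], [5], [6]
  1-simplices (18): [0,1], [0,3], [0,4], [0,5], [0,6], [1,2], [1,4], [1,5], [1,6], [2,3], [2,5], [2,6], [3,4], [3,5], [3,6], [4,5], [4,6], [5,6]
  2-simplices (12): [0,1,4], [0,1,5], [0,3,4], [0,3,6], [0,5,6], [1,2,5], [1,2,6], [1,4,6], [2,3,5], [2,3,6], [3,4,5], [4,5,6]

so the chain groups are C_0 ≅ Z^7, C_1 ≅ Z^18, C_2 ≅ Z^12.

∂_1: C_1 → C_0 is given by ∂[p,q] = [q] − [p]. For instance
  ∂[5,6] = [6] − [5].
The 7×18 boundary matrix has rank 6 and Smith normal form diag(1,1,1,1,1,1).

∂_2: C_2 → C_1 maps a triangle to the signed sum of its edges. For instance
  ∂[0,3,4] = [3,4] − [0,4] + [0,3],
  ∂[0,1,5] = [1,5] − [0,5] + [0,1].
The resulting 18×12 matrix has rank 12, and its Smith normal form has invariant factors (1,1,1,1,1,1,1,1,1,1,1,2).

From H_k ≅ ker(∂_k) / im(∂_{k+1}) we obtain:

  H_0: rank C_0 − rank ∂_1 = 7 − 6 = 1, and the invariant factors of ∂_1 are all 1, so H_0 = Z.
  H_1: rank ker ∂_1 − rank ∂_2 = (18 − 6) − 12 = 0, and ∂_2 has invariant factor 2 > 1, so H_1 = Z/2.
  H_2: rank ker ∂_2 − rank ∂_3 = (12 − 12) − 0 = 0, and there is no ∂_3, so H_2 = 0.

As a check, the Euler characteristic is 7 − 18 + 12 = 1, which agrees with 1 − 0 + 0 = 1.
(K is a triangulation of the real projective plane RP^2.)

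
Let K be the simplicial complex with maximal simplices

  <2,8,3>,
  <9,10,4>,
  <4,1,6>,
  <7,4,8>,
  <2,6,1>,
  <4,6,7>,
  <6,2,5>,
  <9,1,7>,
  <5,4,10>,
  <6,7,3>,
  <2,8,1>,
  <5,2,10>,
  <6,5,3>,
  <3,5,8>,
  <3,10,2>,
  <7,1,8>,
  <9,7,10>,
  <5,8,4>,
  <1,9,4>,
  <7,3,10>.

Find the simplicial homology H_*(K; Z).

Order the vertices as 1 < 2 < 3 < 4 < 5 < 6 < 7 < 8 < 9 < 10. Listing each simplex with vertices in this order, K has dimension 2 with simplices:

  0-simplices (10): [1], [2], [3], [4], [5], [6], [7], [8], [9], [10]
  1-simplices (30): (30 of them)
  2-simplices (20): (20 of them)

Hence C_0 ≅ Z^10, C_1 ≅ Z^30, C_2 ≅ Z^20.

∂_1: C_1 → C_0 is given by ∂[p,q] = [q] − [p]. For instance
  ∂[2,5] = [5] − [2].
The 10×30 boundary matrix has rank 9 and Smith normal form diag(1,1,1,1,1,1,1,1,1).

Boundary ∂_2: C_2 → C_1 maps a triangle to the signed sum of its edges. For instance
  ∂[2,5,6] = [5,6] − [2,6] + [2,5],
  ∂[4,7,8] = [7,8] − [4,8] + [4,7].
The 30×20 boundary matrix has rank 20 and Smith normal form diag(1,1,1,1,1,1,1,1,1,1,1,1,1,1,1,1,1,1,1,2).

From H_k ≅ ker(∂_k) / im(∂_{k+1}) we obtain:

  H_0: rank C_0 − rank ∂_1 = 10 − 9 = 1, and the invariant factors of ∂_1 are all 1, so H_0 = Z.
  H_1: rank ker ∂_1 − rank ∂_2 = (30 − 9) − 20 = 1, and ∂_2 has invariant factor 2 > 1, so H_1 = Z ⊕ Z/2Z.
  H_2: rank ker ∂_2 − rank ∂_3 = (20 − 20) − 0 = 0, and there is no ∂_3, so H_2 = 0.

As a check, the Euler characteristic is 10 − 30 + 20 = 0, which agrees with 1 − 1 + 0 = 0.

H_0 ≅ Z,  H_1 ≅ Z ⊕ Z/2Z,  H_2 = 0.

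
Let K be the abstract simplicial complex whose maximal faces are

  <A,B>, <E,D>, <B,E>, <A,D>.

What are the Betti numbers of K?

K has 4 vertices, 4 edges.
rank ∂_0 = 0, rank ∂_1 = 3 ⇒ b_0 = 4 − 0 − 3 = 1; all invariant factors of ∂_1 are 1 so no torsion. So H_0 ≅ Z.
rank ∂_1 = 3, rank ∂_2 = 0 ⇒ b_1 = 4 − 3 − 0 = 1. So H_1 ≅ Z.

b_0 = 1, b_1 = 1.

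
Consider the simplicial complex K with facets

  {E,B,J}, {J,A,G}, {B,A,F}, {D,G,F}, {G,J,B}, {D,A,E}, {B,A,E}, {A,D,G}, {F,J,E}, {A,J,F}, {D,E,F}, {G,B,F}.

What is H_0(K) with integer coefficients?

K has 7 vertices, 18 edges, 12 triangles.
rank ∂_0 = 0, rank ∂_1 = 6 ⇒ b_0 = 7 − 0 − 6 = 1; all invariant factors of ∂_1 are 1 so no torsion. So H_0 = Z.

H_0 = Z.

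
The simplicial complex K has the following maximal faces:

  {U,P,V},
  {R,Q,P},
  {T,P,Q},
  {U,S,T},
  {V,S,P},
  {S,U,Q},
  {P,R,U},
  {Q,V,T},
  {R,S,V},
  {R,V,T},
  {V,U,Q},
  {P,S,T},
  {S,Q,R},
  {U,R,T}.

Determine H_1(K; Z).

H_1 ≅ Z^2.

K has 7 vertices, 21 edges, 14 triangles.
rank ∂_1 = 6, rank ∂_2 = 13 ⇒ b_1 = 21 − 6 − 13 = 2; all invariant factors of ∂_2 are 1 so no torsion. So H_1 = Z^2.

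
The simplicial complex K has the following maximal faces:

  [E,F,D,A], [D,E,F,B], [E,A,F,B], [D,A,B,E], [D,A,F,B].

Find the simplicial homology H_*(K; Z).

H_0 ≅ Z,  H_1 = 0,  H_2 = 0,  H_3 ≅ Z.

Take the total order A < B < D < E < F on the vertex set. Then K (dimension 3) consists of the simplices:

  0-simplices (5): A, B, D, E, F
  1-simplices (10): AB, AD, AE, AF, BD, BE, BF, DE, DF, EF
  2-simplices (10): ABD, ABE, ABF, ADE, ADF, AEF, BDE, BDF, BEF, DEF
  3-simplices (5): ABDE, ABDF, ABEF, ADEF, BDEF

so the chain groups are C_0 ≅ Z^5, C_1 ≅ Z^10, C_2 ≅ Z^10, C_3 ≅ Z^5.

Boundary ∂_1: C_1 → C_0 maps an edge to its endpoints' difference, ∂[p,q] = q − p. For instance
  ∂AF = F − A.
The resulting 5×10 matrix has rank 4, and its Smith normal form has invariant factors (1,1,1,1).

Boundary ∂_2: C_2 → C_1 sends each 2-simplex [p,q,r] to [q,r] − [p,r] + [p,q]. For instance
  ∂ABF = BF − AF + AB,
  ∂ADF = DF − AF + AD.
The resulting 10×10 matrix has rank 6, and its Smith normal form has invariant factors (1,1,1,1,1,1).

∂_3: C_3 → C_2 sends each 3-simplex σ to the alternating sum Σ_i (−1)^i (σ with its i-th vertex removed). For instance
  ∂ABDE = BDE − ADE + ABE − ABD,
  ∂BDEF = DEF − BEF + BDF − BDE.
This gives a 10×5 integer matrix of rank 4; reducing to Smith normal form yields diagonal entries (1,1,1,1).

Now H_k = ker ∂_k / im ∂_{k+1}, so:

  H_0: rank C_0 − rank ∂_1 = 5 − 4 = 1, and the invariant factors of ∂_1 are all 1, so H_0 = Z.
  H_1: rank ker ∂_1 − rank ∂_2 = (10 − 4) − 6 = 0, and the invariant factors of ∂_2 are all 1, so H_1 = 0.
  H_2: rank ker ∂_2 − rank ∂_3 = (10 − 6) − 4 = 0, and the invariant factors of ∂_3 are all 1, so H_2 = 0.
  H_3: rank ker ∂_3 − rank ∂_4 = (5 − 4) − 0 = 1, and there is no ∂_4, so H_3 = Z.

As a check, the Euler characteristic is 5 − 10 + 10 − 5 = 0, which agrees with 1 − 0 + 0 − 1 = 0.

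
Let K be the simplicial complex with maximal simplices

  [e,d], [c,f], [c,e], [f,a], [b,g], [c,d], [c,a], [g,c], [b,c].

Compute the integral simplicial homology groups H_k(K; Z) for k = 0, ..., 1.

Fix the vertex order a < b < c < d < e < f < g and write every simplex with vertices in increasing order. Then dim K = 1 and the simplices of K are:

  0-simplices (7): a, b, c, d, e, f, g
  1-simplices (9): ac, af, bc, bg, cd, ce, cf, cg, de

Hence C_0 ≅ Z^7, C_1 ≅ Z^9.

Boundary ∂_1: C_1 → C_0 sends each edge [p,q] (with p < q) to q − p. For instance
  ∂ce = e − c.
The 7×9 boundary matrix has rank 6 and Smith normal form diag(1,1,1,1,1,1).

Computing H_k = (kernel of ∂_k) / (image of ∂_{k+1}):

  H_0: rank C_0 − rank ∂_1 = 7 − 6 = 1, and the invariant factors of ∂_1 are all 1, so H_0 ≅ Z.
  H_1: rank ker ∂_1 − rank ∂_2 = (9 − 6) − 0 = 3, and there is no ∂_2, so H_1 ≅ Z^3.

As a check, the Euler characteristic is 7 − 9 = -2, which agrees with 1 − 3 = -2.

H_0 ≅ Z,  H_1 ≅ Z^3.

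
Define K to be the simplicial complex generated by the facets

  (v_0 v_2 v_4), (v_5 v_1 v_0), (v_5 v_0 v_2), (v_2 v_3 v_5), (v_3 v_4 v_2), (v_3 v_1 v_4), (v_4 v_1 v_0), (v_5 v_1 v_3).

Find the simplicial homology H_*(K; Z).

We work with the vertex ordering v_0 < v_1 < v_2 < v_3 < v_4 < v_5. The simplices of K, each written with vertices in increasing order, are:

  0-simplices (6): [v_0], [v_1], [v_2], [v_3], [v_4], [v_5]
  1-simplices (12): [v_0,v_1], [v_0,v_2], [v_0,v_4], [v_0,v_5], [v_1,v_3], [v_1,v_4], [v_1,v_5], [v_2,v_3], [v_2,v_4], [v_2,v_5], [v_3,v_4], [v_3,v_5]
  2-simplices (8): [v_0,v_1,v_4], [v_0,v_1,v_5], [v_0,v_2,v_4], [v_0,v_2,v_5], [v_1,v_3,v_4], [v_1,v_3,v_5], [v_2,v_3,v_4], [v_2,v_3,v_5]

giving chain groups C_0 ≅ Z^6, C_1 ≅ Z^12, C_2 ≅ Z^8.

∂_1: C_1 → C_0 maps an edge to its endpoints' difference, ∂[p,q] = q − p.
As a 6×12 matrix over Z this has rank 5, with invariant factors (1,1,1,1,1).

Boundary ∂_2: C_2 → C_1 acts by ∂[p,q,r] = [q,r] − [p,r] + [p,q]. For instance
  ∂[v_0,v_1,v_4] = [v_1,v_4] − [v_0,v_4] + [v_0,v_1],
  ∂[v_1,v_3,v_4] = [v_3,v_4] − [v_1,v_4] + [v_1,v_3].
As a 12×8 matrix over Z this has rank 7, with invariant factors (1,1,1,1,1,1,1).

Reading off H_k = ker ∂_k / im ∂_{k+1}:

  H_0: rank C_0 − rank ∂_1 = 6 − 5 = 1, and the invariant factors of ∂_1 are all 1, so H_0 ≅ Z.
  H_1: rank ker ∂_1 − rank ∂_2 = (12 − 5) − 7 = 0, and the invariant factors of ∂_2 are all 1, so H_1 ≅ 0.
  H_2: rank ker ∂_2 − rank ∂_3 = (8 − 7) − 0 = 1, and there is no ∂_3, so H_2 ≅ Z.

H_0 ≅ Z,  H_1 = 0,  H_2 ≅ Z.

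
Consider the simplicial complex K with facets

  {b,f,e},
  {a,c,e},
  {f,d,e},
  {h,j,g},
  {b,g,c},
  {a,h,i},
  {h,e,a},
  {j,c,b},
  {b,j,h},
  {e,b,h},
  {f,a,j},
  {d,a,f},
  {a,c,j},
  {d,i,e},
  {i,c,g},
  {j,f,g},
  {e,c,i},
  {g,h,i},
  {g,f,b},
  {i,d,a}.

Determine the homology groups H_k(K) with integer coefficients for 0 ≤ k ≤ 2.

Order the vertices as a < b < c < d < e < f < g < h < i < j. Listing each simplex with vertices in this order, K has dimension 2 with simplices:

  0-simplices (10): a, b, c, d, e, f, g, h, i, j
  1-simplices (30): ac, ad, ae, af, ah, ai, aj, bc, be, bf, bg, bh, bj, ce, cg, ci, cj, de, df, di, ef, eh, ei, fg, fj, gh, gi, gj, hi, hj
  2-simplices (20): ace, acj, adf, adi, aeh, afj, ahi, bcg, bcj, bef, beh, bfg, bhj, cei, cgi, def, dei, fgj, ghi, ghj

giving chain groups C_0 ≅ Z^10, C_1 ≅ Z^30, C_2 ≅ Z^20.

Boundary ∂_1: C_1 → C_0 is given by ∂[p,q] = [q] − [p]. For instance
  ∂df = f − d.
This gives a 10×30 integer matrix of rank 9; reducing to Smith normal form yields diagonal entries (1,1,1,1,1,1,1,1,1).

Boundary ∂_2: C_2 → C_1 maps a triangle to the signed sum of its edges. For instance
  ∂bhj = hj − bj + bh,
  ∂bcg = cg − bg + bc.
The 30×20 boundary matrix has rank 20 and Smith normal form diag(1,1,1,1,1,1,1,1,1,1,1,1,1,1,1,1,1,1,1,2).

Reading off H_k = ker ∂_k / im ∂_{k+1}:

  H_0: rank C_0 − rank ∂_1 = 10 − 9 = 1, and the invariant factors of ∂_1 are all 1, so H_0 ≅ Z.
  H_1: rank ker ∂_1 − rank ∂_2 = (30 − 9) − 20 = 1, and ∂_2 has invariant factor 2 > 1, so H_1 ≅ Z ⊕ Z_2.
  H_2: rank ker ∂_2 − rank ∂_3 = (20 − 20) − 0 = 0, and there is no ∂_3, so H_2 ≅ 0.

H_0 ≅ Z,  H_1 ≅ Z ⊕ Z_2,  H_2 = 0.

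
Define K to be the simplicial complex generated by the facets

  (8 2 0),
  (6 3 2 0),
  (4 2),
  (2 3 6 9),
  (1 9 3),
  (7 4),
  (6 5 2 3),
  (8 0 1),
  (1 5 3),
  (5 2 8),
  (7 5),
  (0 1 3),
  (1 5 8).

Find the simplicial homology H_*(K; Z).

Take the total order 0 < 1 < 2 < 3 < 4 < 5 < 6 < 7 < 8 < 9 on the vertex set. Then K (dimension 3) consists of the simplices:

  0-simplices (10): [0], [1], [2], [3], [4], [5], [6], [7], [8], [9]
  1-simplices (23): [0,1], [0,2], [0,3], [0,6], [0,8], [1,3], [1,5], [1,8], [1,9], [2,3], [2,4], [2,5], [2,6], [2,8], [2,9], [3,5], [3,6], [3,9], [4,7], [5,6], [5,7], [5,8], [6,9]
  2-simplices (17): [0,1,3], [0,1,8], [0,2,3], [0,2,6], [0,2,8], [0,3,6], [1,3,5], [1,3,9], [1,5,8], [2,3,5], [2,3,6], [2,3,9], [2,5,6], [2,5,8], [2,6,9], [3,5,6], [3,6,9]
  3-simplices (3): [0,2,3,6], [2,3,5,6], [2,3,6,9]

so the chain groups are C_0 ≅ Z^10, C_1 ≅ Z^23, C_2 ≅ Z^17, C_3 ≅ Z^3.

The boundary map ∂_1: C_1 → C_0 is given by ∂[p,q] = [q] − [p].
This gives a 10×23 integer matrix of rank 9; reducing to Smith normal form yields diagonal entries (1,1,1,1,1,1,1,1,1).

The boundary map ∂_2: C_2 → C_1 sends each 2-simplex [p,q,r] to [q,r] − [p,r] + [p,q]. For instance
  ∂[0,3,6] = [3,6] − [0,6] + [0,3],
  ∂[0,1,3] = [1,3] − [0,3] + [0,1].
This gives a 23×17 integer matrix of rank 13; reducing to Smith normal form yields diagonal entries (1,1,1,1,1,1,1,1,1,1,1,1,1).

Boundary ∂_3: C_3 → C_2 sends each 3-simplex σ to the alternating sum Σ_i (−1)^i (σ with its i-th vertex removed). For instance
  ∂[2,3,5,6] = [3,5,6] − [2,5,6] + [2,3,6] − [2,3,5],
  ∂[2,3,6,9] = [3,6,9] − [2,6,9] + [2,3,9] − [2,3,6].
This gives a 17×3 integer matrix of rank 3; reducing to Smith normal form yields diagonal entries (1,1,1).

Reading off H_k = ker ∂_k / im ∂_{k+1}:

  H_0: rank C_0 − rank ∂_1 = 10 − 9 = 1, and the invariant factors of ∂_1 are all 1, so H_0 ≅ Z.
  H_1: rank ker ∂_1 − rank ∂_2 = (23 − 9) − 13 = 1, and the invariant factors of ∂_2 are all 1, so H_1 ≅ Z.
  H_2: rank ker ∂_2 − rank ∂_3 = (17 − 13) − 3 = 1, and the invariant factors of ∂_3 are all 1, so H_2 ≅ Z.
  H_3: rank ker ∂_3 − rank ∂_4 = (3 − 3) − 0 = 0, and there is no ∂_4, so H_3 ≅ 0.

As a check, the Euler characteristic is 10 − 23 + 17 − 3 = 1, which agrees with 1 − 1 + 1 − 0 = 1.

H_0 = Z,  H_1 = Z,  H_2 = Z,  H_3 = 0.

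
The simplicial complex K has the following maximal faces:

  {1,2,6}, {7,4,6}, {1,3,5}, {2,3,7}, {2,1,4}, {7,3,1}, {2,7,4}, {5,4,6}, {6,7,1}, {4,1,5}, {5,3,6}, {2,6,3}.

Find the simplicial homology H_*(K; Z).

H_0 = Z,  H_1 = Z/2,  H_2 = 0.

We work with the vertex ordering 1 < 2 < 3 < 4 < 5 < 6 < 7. The simplices of K, each written with vertices in increasing order, are:

  0-simplices (7): [1], [2], [3], [4], [5], [6], [7]
  1-simplices (18): [1,2], [1,3], [1,4], [1,5], [1,6], [1,7], [2,3], [2,4], [2,6], [2,7], [3,5], [3,6], [3,7], [4,5], [4,6], [4,7], [5,6], [6,7]
  2-simplices (12): [1,2,4], [1,2,6], [1,3,5], [1,3,7], [1,4,5], [1,6,7], [2,3,6], [2,3,7], [2,4,7], [3,5,6], [4,5,6], [4,6,7]

Hence C_0 ≅ Z^7, C_1 ≅ Z^18, C_2 ≅ Z^12.

Boundary ∂_1: C_1 → C_0 sends each edge [p,q] (with p < q) to q − p. For instance
  ∂[1,4] = [4] − [1].
This gives a 7×18 integer matrix of rank 6; reducing to Smith normal form yields diagonal entries (1,1,1,1,1,1).

∂_2: C_2 → C_1 maps a triangle to the signed sum of its edges. For instance
  ∂[1,3,7] = [3,7] − [1,7] + [1,3],
  ∂[1,4,5] = [4,5] − [1,5] + [1,4].
As a 18×12 matrix over Z this has rank 12, with invariant factors (1,1,1,1,1,1,1,1,1,1,1,2).

Computing H_k = (kernel of ∂_k) / (image of ∂_{k+1}):

  H_0: rank C_0 − rank ∂_1 = 7 − 6 = 1, and the invariant factors of ∂_1 are all 1, so H_0 ≅ Z.
  H_1: rank ker ∂_1 − rank ∂_2 = (18 − 6) − 12 = 0, and ∂_2 has invariant factor 2 > 1, so H_1 ≅ Z/2.
  H_2: rank ker ∂_2 − rank ∂_3 = (12 − 12) − 0 = 0, and there is no ∂_3, so H_2 ≅ 0.

As a check, the Euler characteristic is 7 − 18 + 12 = 1, which agrees with 1 − 0 + 0 = 1.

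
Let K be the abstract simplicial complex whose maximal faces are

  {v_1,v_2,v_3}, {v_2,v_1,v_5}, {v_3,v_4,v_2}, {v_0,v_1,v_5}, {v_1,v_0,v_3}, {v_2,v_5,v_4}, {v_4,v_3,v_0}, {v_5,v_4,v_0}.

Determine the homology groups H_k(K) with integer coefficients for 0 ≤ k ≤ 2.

H_0 ≅ Z,  H_1 = 0,  H_2 ≅ Z.

Take the total order v_0 < v_1 < v_2 < v_3 < v_4 < v_5 on the vertex set. Then K (dimension 2) consists of the simplices:

  0-simplices (6): [v_0], [v_1], [v_2], [v_3], [v_4], [v_5]
  1-simplices (12): [v_0,v_1], [v_0,v_3], [v_0,v_4], [v_0,v_5], [v_1,v_2], [v_1,v_3], [v_1,v_5], [v_2,v_3], [v_2,v_4], [v_2,v_5], [v_3,v_4], [v_4,v_5]
  2-simplices (8): [v_0,v_1,v_3], [v_0,v_1,v_5], [v_0,v_3,v_4], [v_0,v_4,v_5], [v_1,v_2,v_3], [v_1,v_2,v_5], [v_2,v_3,v_4], [v_2,v_4,v_5]

giving chain groups C_0 ≅ Z^6, C_1 ≅ Z^12, C_2 ≅ Z^8.

The boundary map ∂_1: C_1 → C_0 is given by ∂[p,q] = [q] − [p]. For instance
  ∂[v_3,v_4] = [v_4] − [v_3].
As a 6×12 matrix over Z this has rank 5, with invariant factors (1,1,1,1,1).

∂_2: C_2 → C_1 acts by ∂[p,q,r] = [q,r] − [p,r] + [p,q]. For instance
  ∂[v_1,v_2,v_3] = [v_2,v_3] − [v_1,v_3] + [v_1,v_2],
  ∂[v_2,v_3,v_4] = [v_3,v_4] − [v_2,v_4] + [v_2,v_3].
The resulting 12×8 matrix has rank 7, and its Smith normal form has invariant factors (1,1,1,1,1,1,1).

From H_k ≅ ker(∂_k) / im(∂_{k+1}) we obtain:

  H_0: rank C_0 − rank ∂_1 = 6 − 5 = 1, and the invariant factors of ∂_1 are all 1, so H_0 = Z.
  H_1: rank ker ∂_1 − rank ∂_2 = (12 − 5) − 7 = 0, and the invariant factors of ∂_2 are all 1, so H_1 = 0.
  H_2: rank ker ∂_2 − rank ∂_3 = (8 − 7) − 0 = 1, and there is no ∂_3, so H_2 = Z.

As a check, the Euler characteristic is 6 − 12 + 8 = 2, which agrees with 1 − 0 + 1 = 2.
(K is a triangulation of the 2-sphere S^2.)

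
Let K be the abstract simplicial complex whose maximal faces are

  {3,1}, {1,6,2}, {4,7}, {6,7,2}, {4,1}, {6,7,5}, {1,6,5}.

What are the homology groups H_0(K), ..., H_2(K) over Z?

H_0 ≅ Z,  H_1 ≅ Z,  H_2 = 0.

Fix the vertex order 1 < 2 < 3 < 4 < 5 < 6 < 7 and write every simplex with vertices in increasing order. Then dim K = 2 and the simplices of K are:

  0-simplices (7): [1], [2], [3], [4], [5], [6], [7]
  1-simplices (11): [1,2], [1,3], [1,4], [1,5], [1,6], [2,6], [2,7], [4,7], [5,6], [5,7], [6,7]
  2-simplices (4): [1,2,6], [1,5,6], [2,6,7], [5,6,7]

Hence C_0 ≅ Z^7, C_1 ≅ Z^11, C_2 ≅ Z^4.

∂_1: C_1 → C_0 is given by ∂[p,q] = [q] − [p].
The 7×11 boundary matrix has rank 6 and Smith normal form diag(1,1,1,1,1,1).

The boundary map ∂_2: C_2 → C_1 sends each 2-simplex [p,q,r] to [q,r] − [p,r] + [p,q]. For instance
  ∂[1,2,6] = [2,6] − [1,6] + [1,2],
  ∂[5,6,7] = [6,7] − [5,7] + [5,6].
As a 11×4 matrix over Z this has rank 4, with invariant factors (1,1,1,1).

Computing H_k = (kernel of ∂_k) / (image of ∂_{k+1}):

  H_0: rank C_0 − rank ∂_1 = 7 − 6 = 1, and the invariant factors of ∂_1 are all 1, so H_0 = Z.
  H_1: rank ker ∂_1 − rank ∂_2 = (11 − 6) − 4 = 1, and the invariant factors of ∂_2 are all 1, so H_1 = Z.
  H_2: rank ker ∂_2 − rank ∂_3 = (4 − 4) − 0 = 0, and there is no ∂_3, so H_2 = 0.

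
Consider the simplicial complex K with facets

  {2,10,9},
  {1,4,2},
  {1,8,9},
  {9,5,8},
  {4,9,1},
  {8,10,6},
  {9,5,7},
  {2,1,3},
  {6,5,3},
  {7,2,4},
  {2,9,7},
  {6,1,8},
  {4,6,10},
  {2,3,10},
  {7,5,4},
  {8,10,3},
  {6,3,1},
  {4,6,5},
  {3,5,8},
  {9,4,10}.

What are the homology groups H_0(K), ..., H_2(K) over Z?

H_0 ≅ Z,  H_1 ≅ Z ⊕ Z/2Z,  H_2 = 0.

Take the total order 1 < 2 < 3 < 4 < 5 < 6 < 7 < 8 < 9 < 10 on the vertex set. Then K (dimension 2) consists of the simplices:

  0-simplices (10): [1], [2], [3], [4], [5], [6], [7], [8], [9], [10]
  1-simplices (30): (30 of them)
  2-simplices (20): (20 of them)

so the chain groups are C_0 ≅ Z^10, C_1 ≅ Z^30, C_2 ≅ Z^20.

Boundary ∂_1: C_1 → C_0 is given by ∂[p,q] = [q] − [p]. For instance
  ∂[1,3] = [3] − [1].
As a 10×30 matrix over Z this has rank 9, with invariant factors (1,1,1,1,1,1,1,1,1).

Boundary ∂_2: C_2 → C_1 sends each 2-simplex [p,q,r] to [q,r] − [p,r] + [p,q]. For instance
  ∂[4,5,6] = [5,6] − [4,6] + [4,5],
  ∂[3,8,10] = [8,10] − [3,10] + [3,8].
The 30×20 boundary matrix has rank 20 and Smith normal form diag(1,1,1,1,1,1,1,1,1,1,1,1,1,1,1,1,1,1,1,2).

From H_k ≅ ker(∂_k) / im(∂_{k+1}) we obtain:

  H_0: rank C_0 − rank ∂_1 = 10 − 9 = 1, and the invariant factors of ∂_1 are all 1, so H_0 = Z.
  H_1: rank ker ∂_1 − rank ∂_2 = (30 − 9) − 20 = 1, and ∂_2 has invariant factor 2 > 1, so H_1 = Z ⊕ Z/2Z.
  H_2: rank ker ∂_2 − rank ∂_3 = (20 − 20) − 0 = 0, and there is no ∂_3, so H_2 = 0.

(K is a triangulation of the Klein bottle.)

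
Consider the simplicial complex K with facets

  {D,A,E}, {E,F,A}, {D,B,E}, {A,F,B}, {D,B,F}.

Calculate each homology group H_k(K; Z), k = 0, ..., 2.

H_0 = Z,  H_1 = Z,  H_2 = 0.

We work with the vertex ordering A < B < D < E < F. The simplices of K, each written with vertices in increasing order, are:

  0-simplices (5): A, B, D, E, F
  1-simplices (10): AB, AD, AE, AF, BD, BE, BF, DE, DF, EF
  2-simplices (5): ABF, ADE, AEF, BDE, BDF

so the chain groups are C_0 ≅ Z^5, C_1 ≅ Z^10, C_2 ≅ Z^5.

The boundary map ∂_1: C_1 → C_0 sends each edge [p,q] (with p < q) to q − p. For instance
  ∂DF = F − D.
This gives a 5×10 integer matrix of rank 4; reducing to Smith normal form yields diagonal entries (1,1,1,1).

The boundary map ∂_2: C_2 → C_1 acts by ∂[p,q,r] = [q,r] − [p,r] + [p,q]. For instance
  ∂AEF = EF − AF + AE,
  ∂BDF = DF − BF + BD.
As a 10×5 matrix over Z this has rank 5, with invariant factors (1,1,1,1,1).

Now H_k = ker ∂_k / im ∂_{k+1}, so:

  H_0: rank C_0 − rank ∂_1 = 5 − 4 = 1, and the invariant factors of ∂_1 are all 1, so H_0 = Z.
  H_1: rank ker ∂_1 − rank ∂_2 = (10 − 4) − 5 = 1, and the invariant factors of ∂_2 are all 1, so H_1 = Z.
  H_2: rank ker ∂_2 − rank ∂_3 = (5 − 5) − 0 = 0, and there is no ∂_3, so H_2 = 0.

As a check, the Euler characteristic is 5 − 10 + 5 = 0, which agrees with 1 − 1 + 0 = 0.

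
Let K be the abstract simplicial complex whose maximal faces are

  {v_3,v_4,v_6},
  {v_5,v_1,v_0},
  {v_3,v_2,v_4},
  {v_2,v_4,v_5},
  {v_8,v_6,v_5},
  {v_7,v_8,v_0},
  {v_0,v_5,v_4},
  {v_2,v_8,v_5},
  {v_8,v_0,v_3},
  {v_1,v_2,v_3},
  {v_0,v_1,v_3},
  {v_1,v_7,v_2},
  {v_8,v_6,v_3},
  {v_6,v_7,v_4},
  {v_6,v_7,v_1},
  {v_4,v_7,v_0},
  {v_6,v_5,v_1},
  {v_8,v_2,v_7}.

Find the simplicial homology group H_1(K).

K has 9 vertices, 27 edges, 18 triangles.
rank ∂_1 = 8, rank ∂_2 = 17 ⇒ b_1 = 27 − 8 − 17 = 2; all invariant factors of ∂_2 are 1 so no torsion. So H_1 ≅ Z^2.

H_1 ≅ Z^2.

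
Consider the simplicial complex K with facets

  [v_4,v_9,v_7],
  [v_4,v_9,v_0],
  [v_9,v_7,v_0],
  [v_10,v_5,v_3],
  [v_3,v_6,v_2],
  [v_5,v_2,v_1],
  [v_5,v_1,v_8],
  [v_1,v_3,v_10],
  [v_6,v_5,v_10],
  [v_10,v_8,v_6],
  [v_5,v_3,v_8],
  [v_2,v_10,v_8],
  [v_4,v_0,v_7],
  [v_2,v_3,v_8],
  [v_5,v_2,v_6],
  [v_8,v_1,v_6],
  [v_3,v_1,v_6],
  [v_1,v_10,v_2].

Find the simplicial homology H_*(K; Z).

Take the total order v_0 < v_1 < v_2 < v_3 < v_4 < v_5 < v_6 < v_7 < v_8 < v_9 < v_10 on the vertex set. Then K (dimension 2) consists of the simplices:

  0-simplices (11): [v_0], [v_1], [v_2], [v_3], [v_4], [v_5], [v_6], [v_7], [v_8], [v_9], [v_10]
  1-simplices (27): (27 of them)
  2-simplices (18): (18 of them)

giving chain groups C_0 ≅ Z^11, C_1 ≅ Z^27, C_2 ≅ Z^18.

Boundary ∂_1: C_1 → C_0 is given by ∂[p,q] = [q] − [p].
As a 11×27 matrix over Z this has rank 9, with invariant factors (1,1,1,1,1,1,1,1,1).

Boundary ∂_2: C_2 → C_1 sends each 2-simplex [p,q,r] to [q,r] − [p,r] + [p,q]. For instance
  ∂[v_2,v_8,v_10] = [v_8,v_10] − [v_2,v_10] + [v_2,v_8],
  ∂[v_6,v_8,v_10] = [v_8,v_10] − [v_6,v_10] + [v_6,v_8].
As a 27×18 matrix over Z this has rank 16, with invariant factors (1,1,1,1,1,1,1,1,1,1,1,1,1,1,1,1).

From H_k ≅ ker(∂_k) / im(∂_{k+1}) we obtain:

  H_0: rank C_0 − rank ∂_1 = 11 − 9 = 2, and the invariant factors of ∂_1 are all 1, so H_0 = Z^2.
  H_1: rank ker ∂_1 − rank ∂_2 = (27 − 9) − 16 = 2, and the invariant factors of ∂_2 are all 1, so H_1 = Z^2.
  H_2: rank ker ∂_2 − rank ∂_3 = (18 − 16) − 0 = 2, and there is no ∂_3, so H_2 = Z^2.

As a check, the Euler characteristic is 11 − 27 + 18 = 2, which agrees with 2 − 2 + 2 = 2.
(K is a triangulation of the disjoint union of the torus T^2 and the 2-sphere S^2.)

H_0 ≅ Z^2,  H_1 ≅ Z^2,  H_2 ≅ Z^2.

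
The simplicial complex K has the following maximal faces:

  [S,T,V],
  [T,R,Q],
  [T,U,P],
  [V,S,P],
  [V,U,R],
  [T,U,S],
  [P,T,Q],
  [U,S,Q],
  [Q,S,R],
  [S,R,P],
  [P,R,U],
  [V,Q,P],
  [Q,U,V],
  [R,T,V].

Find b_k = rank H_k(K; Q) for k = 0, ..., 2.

K has 7 vertices, 21 edges, 14 triangles.
rank ∂_0 = 0, rank ∂_1 = 6 ⇒ b_0 = 7 − 0 − 6 = 1; all invariant factors of ∂_1 are 1 so no torsion. So H_0 ≅ Z.
rank ∂_1 = 6, rank ∂_2 = 13 ⇒ b_1 = 21 − 6 − 13 = 2; all invariant factors of ∂_2 are 1 so no torsion. So H_1 ≅ Z^2.
rank ∂_2 = 13, rank ∂_3 = 0 ⇒ b_2 = 14 − 13 − 0 = 1. So H_2 ≅ Z.

b_0 = 1, b_1 = 2, b_2 = 1.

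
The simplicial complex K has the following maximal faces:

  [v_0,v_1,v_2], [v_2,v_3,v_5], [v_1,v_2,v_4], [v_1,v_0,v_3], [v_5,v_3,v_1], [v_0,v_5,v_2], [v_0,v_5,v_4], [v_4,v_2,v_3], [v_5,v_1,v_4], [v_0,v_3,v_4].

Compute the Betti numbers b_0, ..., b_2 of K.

Fix the vertex order v_0 < v_1 < v_2 < v_3 < v_4 < v_5 and write every simplex with vertices in increasing order. Then dim K = 2 and the simplices of K are:

  0-simplices (6): [v_0], [v_1], [v_2], [v_3], [v_4], [v_5]
  1-simplices (15): (15 of them)
  2-simplices (10): [v_0,v_1,v_2], [v_0,v_1,v_3], [v_0,v_2,v_5], [v_0,v_3,v_4], [v_0,v_4,v_5], [v_1,v_2,v_4], [v_1,v_3,v_5], [v_1,v_4,v_5], [v_2,v_3,v_4], [v_2,v_3,v_5]

so the chain groups are C_0 ≅ Z^6, C_1 ≅ Z^15, C_2 ≅ Z^10.

∂_1: C_1 → C_0 maps an edge to its endpoints' difference, ∂[p,q] = q − p.
The resulting 6×15 matrix has rank 5, and its Smith normal form has invariant factors (1,1,1,1,1).

∂_2: C_2 → C_1 sends each 2-simplex [p,q,r] to [q,r] − [p,r] + [p,q]. For instance
  ∂[v_1,v_2,v_4] = [v_2,v_4] − [v_1,v_4] + [v_1,v_2],
  ∂[v_1,v_4,v_5] = [v_4,v_5] − [v_1,v_5] + [v_1,v_4].
The 15×10 boundary matrix has rank 10 and Smith normal form diag(1,1,1,1,1,1,1,1,1,2).

Reading off H_k = ker ∂_k / im ∂_{k+1}:

  H_0: rank C_0 − rank ∂_1 = 6 − 5 = 1, and the invariant factors of ∂_1 are all 1, so H_0 = Z.
  H_1: rank ker ∂_1 − rank ∂_2 = (15 − 5) − 10 = 0, and ∂_2 has invariant factor 2 > 1, so H_1 = Z/2Z.
  H_2: rank ker ∂_2 − rank ∂_3 = (10 − 10) − 0 = 0, and there is no ∂_3, so H_2 = 0.

Hence the Betti numbers are b_0 = 1, b_1 = 0, b_2 = 0.

b_0 = 1, b_1 = 0, b_2 = 0.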